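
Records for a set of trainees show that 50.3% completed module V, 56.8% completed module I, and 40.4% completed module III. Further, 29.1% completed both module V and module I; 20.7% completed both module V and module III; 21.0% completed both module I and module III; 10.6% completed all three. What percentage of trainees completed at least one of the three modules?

87.3%

Apply inclusion-exclusion:
P(union) = 50.3 + 56.8 + 40.4 − 29.1 − 20.7 − 21.0 + 10.6 = 87.3%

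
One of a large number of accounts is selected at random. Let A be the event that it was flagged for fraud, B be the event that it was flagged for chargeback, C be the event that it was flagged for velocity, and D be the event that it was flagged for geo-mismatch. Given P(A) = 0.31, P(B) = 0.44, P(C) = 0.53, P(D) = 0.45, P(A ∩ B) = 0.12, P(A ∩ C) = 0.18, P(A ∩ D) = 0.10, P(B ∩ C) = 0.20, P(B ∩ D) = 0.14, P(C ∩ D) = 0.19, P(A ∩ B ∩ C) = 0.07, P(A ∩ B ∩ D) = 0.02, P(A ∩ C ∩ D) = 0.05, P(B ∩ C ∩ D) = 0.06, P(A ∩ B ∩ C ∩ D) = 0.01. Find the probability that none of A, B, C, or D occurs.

Inclusion–exclusion gives
P(A ∪ B ∪ C ∪ D) = 0.31 + 0.44 + 0.53 + 0.45 − 0.12 − 0.18 − 0.10 − 0.20 − 0.14 − 0.19 + 0.07 + 0.02 + 0.05 + 0.06 − 0.01 = 0.99
P(none) = 1 − 0.99 = 0.01

0.01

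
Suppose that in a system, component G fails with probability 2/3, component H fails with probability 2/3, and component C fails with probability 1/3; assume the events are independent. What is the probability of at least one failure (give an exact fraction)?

25/27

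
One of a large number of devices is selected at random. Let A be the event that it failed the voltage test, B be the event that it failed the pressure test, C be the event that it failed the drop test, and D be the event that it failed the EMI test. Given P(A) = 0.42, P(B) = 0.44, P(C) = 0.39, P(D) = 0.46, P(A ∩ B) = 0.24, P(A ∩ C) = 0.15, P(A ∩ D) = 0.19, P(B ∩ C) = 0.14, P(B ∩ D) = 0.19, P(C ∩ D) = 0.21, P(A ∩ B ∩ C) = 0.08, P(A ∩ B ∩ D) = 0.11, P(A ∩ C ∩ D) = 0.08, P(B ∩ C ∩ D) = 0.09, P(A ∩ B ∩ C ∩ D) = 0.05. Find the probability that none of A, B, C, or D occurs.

Apply inclusion-exclusion:
P(A ∪ B ∪ C ∪ D) = 0.42 + 0.44 + 0.39 + 0.46 − 0.24 − 0.15 − 0.19 − 0.14 − 0.19 − 0.21 + 0.08 + 0.11 + 0.08 + 0.09 − 0.05 = 0.90
P(none) = 1 − 0.90 = 0.10

0.10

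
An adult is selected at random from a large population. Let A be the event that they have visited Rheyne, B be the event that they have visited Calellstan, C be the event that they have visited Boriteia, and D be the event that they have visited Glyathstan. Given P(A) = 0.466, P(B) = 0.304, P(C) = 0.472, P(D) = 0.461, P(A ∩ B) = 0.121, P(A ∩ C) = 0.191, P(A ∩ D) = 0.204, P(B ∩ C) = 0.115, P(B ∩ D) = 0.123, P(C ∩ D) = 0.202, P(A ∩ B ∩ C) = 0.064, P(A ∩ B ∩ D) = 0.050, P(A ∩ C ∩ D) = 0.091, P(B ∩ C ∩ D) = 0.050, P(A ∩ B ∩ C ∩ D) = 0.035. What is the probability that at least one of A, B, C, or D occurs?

By inclusion–exclusion:
P(A ∪ B ∪ C ∪ D) = 0.466 + 0.304 + 0.472 + 0.461 − 0.121 − 0.191 − 0.204 − 0.115 − 0.123 − 0.202 + 0.064 + 0.050 + 0.091 + 0.050 − 0.035 = 0.967

0.967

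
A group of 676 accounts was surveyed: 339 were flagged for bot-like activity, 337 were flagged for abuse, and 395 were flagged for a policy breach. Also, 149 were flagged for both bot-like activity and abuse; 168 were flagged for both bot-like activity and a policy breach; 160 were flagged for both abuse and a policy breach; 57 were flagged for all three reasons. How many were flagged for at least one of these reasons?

|union| = 339 + 337 + 395 − 149 − 168 − 160 + 57 = 651

651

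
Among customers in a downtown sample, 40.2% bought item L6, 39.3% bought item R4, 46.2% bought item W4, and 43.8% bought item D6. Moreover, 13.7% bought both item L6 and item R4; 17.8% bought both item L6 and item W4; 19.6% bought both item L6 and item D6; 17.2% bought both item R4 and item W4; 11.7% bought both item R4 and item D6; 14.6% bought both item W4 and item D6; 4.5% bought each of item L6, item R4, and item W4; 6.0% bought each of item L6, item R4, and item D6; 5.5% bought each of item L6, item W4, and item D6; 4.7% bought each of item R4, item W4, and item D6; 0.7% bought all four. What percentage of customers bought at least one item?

94.9%

Inclusion–exclusion gives
P(≥1) = 40.2 + 39.3 + 46.2 + 43.8 − 13.7 − 17.8 − 19.6 − 17.2 − 11.7 − 14.6 + 4.5 + 6.0 + 5.5 + 4.7 − 0.7 = 94.9%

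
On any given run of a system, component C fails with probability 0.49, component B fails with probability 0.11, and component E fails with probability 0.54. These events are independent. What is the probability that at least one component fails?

0.791206

Independence gives P(none) = ∏(1 − pᵢ).
P(none) = (1 − 0.49) × (1 − 0.11) × (1 − 0.54) = 0.51 × 0.89 × 0.46 = 0.208794
P(at least one) = 1 − 0.208794 = 0.791206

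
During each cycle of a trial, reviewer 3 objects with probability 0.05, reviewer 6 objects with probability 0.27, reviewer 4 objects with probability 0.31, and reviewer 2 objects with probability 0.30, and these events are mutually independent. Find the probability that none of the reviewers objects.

0.3349605

Since the events are independent, P(none) is the product of the individual non-occurrence probabilities.
P(none) = (1 − 0.05) × (1 − 0.27) × (1 − 0.31) × (1 − 0.30) = 0.95 × 0.73 × 0.69 × 0.70 = 0.3349605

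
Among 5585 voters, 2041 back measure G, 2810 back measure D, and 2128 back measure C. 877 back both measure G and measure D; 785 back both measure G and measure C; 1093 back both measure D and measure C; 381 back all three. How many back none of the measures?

N(≥1) = 2041 + 2810 + 2128 − 877 − 785 − 1093 + 381 = 4605
None: 5585 − 4605 = 980

980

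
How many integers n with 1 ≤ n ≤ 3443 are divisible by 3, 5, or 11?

1773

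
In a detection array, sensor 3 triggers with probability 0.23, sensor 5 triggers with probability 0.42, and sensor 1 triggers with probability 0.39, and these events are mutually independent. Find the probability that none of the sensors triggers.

0.272426

P(none) = (1 − 0.23) × (1 − 0.42) × (1 − 0.39) = 0.77 × 0.58 × 0.61 = 0.272426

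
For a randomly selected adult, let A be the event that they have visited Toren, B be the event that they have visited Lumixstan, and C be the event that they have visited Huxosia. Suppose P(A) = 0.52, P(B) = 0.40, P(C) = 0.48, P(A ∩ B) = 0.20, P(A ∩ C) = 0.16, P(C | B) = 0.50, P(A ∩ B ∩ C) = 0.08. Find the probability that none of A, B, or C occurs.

P(B ∩ C) = P(B)·P(C|B) = 0.40 × 0.50 = 0.20
Apply inclusion-exclusion:
P(A ∪ B ∪ C) = 0.52 + 0.40 + 0.48 − 0.20 − 0.16 − 0.20 + 0.08 = 0.92
P(none) = 1 − 0.92 = 0.08

0.08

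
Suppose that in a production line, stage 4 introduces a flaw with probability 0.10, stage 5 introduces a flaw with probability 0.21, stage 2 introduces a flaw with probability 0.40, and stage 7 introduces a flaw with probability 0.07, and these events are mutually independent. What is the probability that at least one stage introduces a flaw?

0.603262

Independence gives P(none) = ∏(1 − pᵢ).
P(none) = (1 − 0.10) × (1 − 0.21) × (1 − 0.40) × (1 − 0.07) = 0.90 × 0.79 × 0.60 × 0.93 = 0.396738
P(at least one) = 1 − 0.396738 = 0.603262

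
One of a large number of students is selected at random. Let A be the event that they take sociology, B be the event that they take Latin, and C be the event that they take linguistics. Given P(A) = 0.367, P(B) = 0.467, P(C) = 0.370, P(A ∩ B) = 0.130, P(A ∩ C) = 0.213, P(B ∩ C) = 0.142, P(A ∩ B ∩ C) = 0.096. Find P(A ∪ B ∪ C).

0.815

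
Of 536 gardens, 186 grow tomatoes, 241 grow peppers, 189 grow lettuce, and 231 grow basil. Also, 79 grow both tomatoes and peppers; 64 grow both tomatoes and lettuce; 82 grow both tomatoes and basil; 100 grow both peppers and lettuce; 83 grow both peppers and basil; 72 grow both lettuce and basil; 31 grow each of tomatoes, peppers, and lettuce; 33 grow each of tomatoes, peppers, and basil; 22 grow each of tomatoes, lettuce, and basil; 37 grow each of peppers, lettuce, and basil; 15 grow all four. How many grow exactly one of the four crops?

N(exactly one) = 186 + 241 + 189 + 231 − 2·79 − 2·64 − 2·82 − 2·100 − 2·83 − 2·72 + 3·31 + 3·33 + 3·22 + 3·37 − 4·15 = 196

196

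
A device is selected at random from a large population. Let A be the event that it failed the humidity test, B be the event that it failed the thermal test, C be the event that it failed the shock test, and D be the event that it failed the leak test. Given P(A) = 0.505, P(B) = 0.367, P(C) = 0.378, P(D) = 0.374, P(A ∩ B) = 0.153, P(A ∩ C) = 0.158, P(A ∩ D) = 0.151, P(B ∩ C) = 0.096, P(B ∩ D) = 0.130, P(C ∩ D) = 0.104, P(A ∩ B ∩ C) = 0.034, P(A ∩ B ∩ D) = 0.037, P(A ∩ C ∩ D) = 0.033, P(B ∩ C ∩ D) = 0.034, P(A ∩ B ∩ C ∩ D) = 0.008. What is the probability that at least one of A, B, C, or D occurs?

P(A ∪ B ∪ C ∪ D) = 0.505 + 0.367 + 0.378 + 0.374 − 0.153 − 0.158 − 0.151 − 0.096 − 0.130 − 0.104 + 0.034 + 0.037 + 0.033 + 0.034 − 0.008 = 0.962

0.962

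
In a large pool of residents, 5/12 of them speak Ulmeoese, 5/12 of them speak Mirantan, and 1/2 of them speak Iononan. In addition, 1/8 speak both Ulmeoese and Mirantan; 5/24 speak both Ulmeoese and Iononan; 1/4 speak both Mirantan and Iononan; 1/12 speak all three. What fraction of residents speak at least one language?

P(union) = 5/12 + 5/12 + 1/2 − 1/8 − 5/24 − 1/4 + 1/12 = 5/6

5/6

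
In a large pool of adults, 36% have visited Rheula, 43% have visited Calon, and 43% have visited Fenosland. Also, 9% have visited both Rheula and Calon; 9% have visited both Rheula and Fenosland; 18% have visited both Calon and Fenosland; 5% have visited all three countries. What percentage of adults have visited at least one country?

91%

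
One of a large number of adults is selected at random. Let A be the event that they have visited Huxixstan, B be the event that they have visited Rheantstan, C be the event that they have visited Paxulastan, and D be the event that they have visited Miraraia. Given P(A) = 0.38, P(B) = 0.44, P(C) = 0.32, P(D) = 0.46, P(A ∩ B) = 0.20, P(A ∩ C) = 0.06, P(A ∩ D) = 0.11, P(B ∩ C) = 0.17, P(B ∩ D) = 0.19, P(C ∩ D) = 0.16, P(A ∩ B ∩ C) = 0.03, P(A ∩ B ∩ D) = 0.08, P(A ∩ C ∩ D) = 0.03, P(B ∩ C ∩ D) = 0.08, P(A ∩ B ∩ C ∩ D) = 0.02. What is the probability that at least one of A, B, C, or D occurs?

0.91

By inclusion-exclusion,
P(A ∪ B ∪ C ∪ D) = 0.38 + 0.44 + 0.32 + 0.46 − 0.20 − 0.06 − 0.11 − 0.17 − 0.19 − 0.16 + 0.03 + 0.08 + 0.03 + 0.08 − 0.02 = 0.91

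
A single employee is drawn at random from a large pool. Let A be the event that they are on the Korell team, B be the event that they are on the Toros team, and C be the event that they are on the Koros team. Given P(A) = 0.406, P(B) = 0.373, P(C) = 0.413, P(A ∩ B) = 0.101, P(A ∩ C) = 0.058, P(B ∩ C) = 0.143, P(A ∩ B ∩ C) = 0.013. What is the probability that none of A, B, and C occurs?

0.097

Inclusion–exclusion gives
P(A ∪ B ∪ C) = 0.406 + 0.373 + 0.413 − 0.101 − 0.058 − 0.143 + 0.013 = 0.903
P(none) = 1 − 0.903 = 0.097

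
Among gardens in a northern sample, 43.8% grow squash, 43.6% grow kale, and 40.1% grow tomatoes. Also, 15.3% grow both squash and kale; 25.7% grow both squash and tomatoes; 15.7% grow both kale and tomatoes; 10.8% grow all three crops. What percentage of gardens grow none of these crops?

18.4%

P(union) = 43.8 + 43.6 + 40.1 − 15.3 − 25.7 − 15.7 + 10.8 = 81.6%
P(none) = 100% − 81.6% = 18.4%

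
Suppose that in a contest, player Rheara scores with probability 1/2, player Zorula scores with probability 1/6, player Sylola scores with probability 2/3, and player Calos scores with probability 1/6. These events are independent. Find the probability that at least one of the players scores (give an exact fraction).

191/216

Independence gives P(none) = ∏(1 − pᵢ).
P(none) = (1 − 1/2) × (1 − 1/6) × (1 − 2/3) × (1 − 1/6) = 1/2 × 5/6 × 1/3 × 5/6 = 25/216
P(at least one) = 1 − 25/216 = 191/216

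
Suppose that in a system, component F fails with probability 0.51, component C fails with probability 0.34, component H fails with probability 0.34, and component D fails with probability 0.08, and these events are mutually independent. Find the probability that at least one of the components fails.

0.80363152

P(none) = (1 − 0.51) × (1 − 0.34) × (1 − 0.34) × (1 − 0.08) = 0.49 × 0.66 × 0.66 × 0.92 = 0.19636848
P(at least one) = 1 − 0.19636848 = 0.80363152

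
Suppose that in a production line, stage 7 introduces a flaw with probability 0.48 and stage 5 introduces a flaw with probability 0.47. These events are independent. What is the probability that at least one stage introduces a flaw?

0.7244

P(none) = (1 − 0.48) × (1 − 0.47) = 0.52 × 0.53 = 0.2756
P(at least one) = 1 − 0.2756 = 0.7244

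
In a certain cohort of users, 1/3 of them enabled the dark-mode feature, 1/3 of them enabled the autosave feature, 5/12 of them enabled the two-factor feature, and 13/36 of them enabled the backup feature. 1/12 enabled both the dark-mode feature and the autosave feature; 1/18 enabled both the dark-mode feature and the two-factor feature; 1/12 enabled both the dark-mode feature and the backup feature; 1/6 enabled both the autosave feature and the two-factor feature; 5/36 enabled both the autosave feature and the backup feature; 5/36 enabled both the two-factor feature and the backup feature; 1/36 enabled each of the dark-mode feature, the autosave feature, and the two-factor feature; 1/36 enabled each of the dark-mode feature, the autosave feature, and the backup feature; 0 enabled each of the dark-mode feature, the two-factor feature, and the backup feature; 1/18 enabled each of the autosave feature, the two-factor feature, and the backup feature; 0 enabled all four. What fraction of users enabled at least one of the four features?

8/9

P(≥1) = 1/3 + 1/3 + 5/12 + 13/36 − 1/12 − 1/18 − 1/12 − 1/6 − 5/36 − 5/36 + 1/36 + 1/36 + 0 + 1/18 − 0 = 8/9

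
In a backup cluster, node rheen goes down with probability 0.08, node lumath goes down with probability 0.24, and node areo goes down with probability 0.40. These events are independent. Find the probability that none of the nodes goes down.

P(none) = (1 − 0.08) × (1 − 0.24) × (1 − 0.40) = 0.92 × 0.76 × 0.60 = 0.41952

0.41952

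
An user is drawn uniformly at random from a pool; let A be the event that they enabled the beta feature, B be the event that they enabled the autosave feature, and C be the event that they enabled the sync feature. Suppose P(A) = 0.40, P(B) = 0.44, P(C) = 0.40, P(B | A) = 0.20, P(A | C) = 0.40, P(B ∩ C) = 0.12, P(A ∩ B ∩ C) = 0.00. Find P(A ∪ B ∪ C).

0.88

P(A ∩ B) = P(A)·P(B|A) = 0.40 × 0.20 = 0.08
P(A ∩ C) = P(C)·P(A|C) = 0.40 × 0.40 = 0.16
P(A ∪ B ∪ C) = 0.40 + 0.44 + 0.40 − 0.08 − 0.16 − 0.12 + 0.00 = 0.88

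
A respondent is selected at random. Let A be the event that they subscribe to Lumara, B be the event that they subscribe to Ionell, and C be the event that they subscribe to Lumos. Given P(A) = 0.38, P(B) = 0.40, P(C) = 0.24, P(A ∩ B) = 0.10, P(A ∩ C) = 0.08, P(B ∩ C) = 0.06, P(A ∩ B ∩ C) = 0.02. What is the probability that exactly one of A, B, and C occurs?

0.60

P(exactly one) = 0.38 + 0.40 + 0.24 − 2·0.10 − 2·0.08 − 2·0.06 + 3·0.02 = 0.60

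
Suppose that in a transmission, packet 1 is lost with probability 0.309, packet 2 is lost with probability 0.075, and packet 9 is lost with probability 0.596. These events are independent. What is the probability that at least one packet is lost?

P(none) = (1 − 0.309) × (1 − 0.075) × (1 − 0.596) = 0.691 × 0.925 × 0.404 = 0.2582267
P(at least one) = 1 − 0.2582267 = 0.7417733

0.7417733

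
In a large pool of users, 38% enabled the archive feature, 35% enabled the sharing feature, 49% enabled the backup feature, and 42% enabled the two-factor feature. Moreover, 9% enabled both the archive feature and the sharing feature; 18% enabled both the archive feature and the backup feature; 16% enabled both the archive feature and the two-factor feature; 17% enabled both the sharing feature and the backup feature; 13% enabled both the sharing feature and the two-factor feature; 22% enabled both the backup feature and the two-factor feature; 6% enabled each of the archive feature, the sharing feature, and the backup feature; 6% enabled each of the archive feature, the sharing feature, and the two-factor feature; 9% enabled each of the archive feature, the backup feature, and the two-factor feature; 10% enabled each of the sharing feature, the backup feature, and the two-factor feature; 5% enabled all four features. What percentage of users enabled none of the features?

5%

P(≥1) = 38 + 35 + 49 + 42 − 9 − 18 − 16 − 17 − 13 − 22 + 6 + 6 + 9 + 10 − 5 = 95%
P(none) = 100% − 95% = 5%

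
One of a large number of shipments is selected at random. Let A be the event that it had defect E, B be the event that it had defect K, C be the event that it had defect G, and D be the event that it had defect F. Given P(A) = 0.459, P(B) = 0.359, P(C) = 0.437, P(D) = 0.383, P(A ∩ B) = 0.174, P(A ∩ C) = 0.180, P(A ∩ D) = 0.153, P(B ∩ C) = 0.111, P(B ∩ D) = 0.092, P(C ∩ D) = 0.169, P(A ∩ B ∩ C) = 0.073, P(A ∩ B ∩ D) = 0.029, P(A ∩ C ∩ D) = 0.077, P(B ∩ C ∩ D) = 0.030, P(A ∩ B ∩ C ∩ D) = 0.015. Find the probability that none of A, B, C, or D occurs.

By inclusion-exclusion,
P(A ∪ B ∪ C ∪ D) = 0.459 + 0.359 + 0.437 + 0.383 − 0.174 − 0.180 − 0.153 − 0.111 − 0.092 − 0.169 + 0.073 + 0.029 + 0.077 + 0.030 − 0.015 = 0.953
P(none) = 1 − 0.953 = 0.047

0.047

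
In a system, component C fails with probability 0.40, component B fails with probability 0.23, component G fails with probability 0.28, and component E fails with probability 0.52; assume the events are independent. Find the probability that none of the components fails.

0.1596672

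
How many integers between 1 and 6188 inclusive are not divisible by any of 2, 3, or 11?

Apply inclusion-exclusion:
floor(6188/2) + floor(6188/3) + floor(6188/11) − floor(6188/6) − floor(6188/22) − floor(6188/33) + floor(6188/66) = 3094 + 2062 + 562 − 1031 − 281 − 187 + 93 = 4312
6188 − 4312 = 1876

1876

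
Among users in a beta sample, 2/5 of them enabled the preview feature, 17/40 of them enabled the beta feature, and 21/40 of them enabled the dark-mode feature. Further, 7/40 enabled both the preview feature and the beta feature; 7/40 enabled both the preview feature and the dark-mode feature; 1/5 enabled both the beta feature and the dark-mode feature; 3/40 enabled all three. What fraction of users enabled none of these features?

1/8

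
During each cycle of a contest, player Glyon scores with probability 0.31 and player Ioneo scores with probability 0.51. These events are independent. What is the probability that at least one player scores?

P(none) = (1 − 0.31) × (1 − 0.51) = 0.69 × 0.49 = 0.3381
P(at least one) = 1 − 0.3381 = 0.6619

0.6619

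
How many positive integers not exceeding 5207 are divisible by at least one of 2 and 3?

3471

By inclusion–exclusion:
floor(5207/2) + floor(5207/3) − floor(5207/6) = 2603 + 1735 − 867 = 3471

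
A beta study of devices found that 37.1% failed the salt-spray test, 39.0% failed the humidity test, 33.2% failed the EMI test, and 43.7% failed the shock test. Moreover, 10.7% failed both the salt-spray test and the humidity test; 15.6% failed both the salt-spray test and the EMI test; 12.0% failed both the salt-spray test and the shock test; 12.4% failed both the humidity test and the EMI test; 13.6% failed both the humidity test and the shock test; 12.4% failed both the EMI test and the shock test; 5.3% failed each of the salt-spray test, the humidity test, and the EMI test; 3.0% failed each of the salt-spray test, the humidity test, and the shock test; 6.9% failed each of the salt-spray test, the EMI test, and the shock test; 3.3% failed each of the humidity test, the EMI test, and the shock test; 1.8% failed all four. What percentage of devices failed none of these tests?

7.0%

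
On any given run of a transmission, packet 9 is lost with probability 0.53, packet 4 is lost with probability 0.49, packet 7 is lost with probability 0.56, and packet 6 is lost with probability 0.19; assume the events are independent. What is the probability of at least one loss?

0.91457092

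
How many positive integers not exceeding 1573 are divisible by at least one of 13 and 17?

⌊1573/13⌋ + ⌊1573/17⌋ − ⌊1573/221⌋ = 121 + 92 − 7 = 206

206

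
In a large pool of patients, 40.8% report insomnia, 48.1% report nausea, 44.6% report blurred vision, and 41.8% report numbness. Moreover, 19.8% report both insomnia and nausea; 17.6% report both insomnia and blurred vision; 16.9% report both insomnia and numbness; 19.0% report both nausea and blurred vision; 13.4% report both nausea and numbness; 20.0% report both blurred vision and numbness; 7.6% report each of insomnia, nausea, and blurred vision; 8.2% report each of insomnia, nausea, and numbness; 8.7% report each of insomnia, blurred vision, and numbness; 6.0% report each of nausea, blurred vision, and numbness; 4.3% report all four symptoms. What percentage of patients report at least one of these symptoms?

94.8%

By inclusion–exclusion:
P(at least one) = 40.8 + 48.1 + 44.6 + 41.8 − 19.8 − 17.6 − 16.9 − 19.0 − 13.4 − 20.0 + 7.6 + 8.2 + 8.7 + 6.0 − 4.3 = 94.8%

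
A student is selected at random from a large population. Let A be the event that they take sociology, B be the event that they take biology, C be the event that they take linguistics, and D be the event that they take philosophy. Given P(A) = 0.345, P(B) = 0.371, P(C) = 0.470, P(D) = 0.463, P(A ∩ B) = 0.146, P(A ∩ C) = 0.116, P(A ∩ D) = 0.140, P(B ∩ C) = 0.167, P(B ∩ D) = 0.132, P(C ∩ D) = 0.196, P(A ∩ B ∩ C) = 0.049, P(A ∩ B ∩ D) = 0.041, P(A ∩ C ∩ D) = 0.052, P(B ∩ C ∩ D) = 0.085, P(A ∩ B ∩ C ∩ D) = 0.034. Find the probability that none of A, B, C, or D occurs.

By inclusion-exclusion,
P(A ∪ B ∪ C ∪ D) = 0.345 + 0.371 + 0.470 + 0.463 − 0.146 − 0.116 − 0.140 − 0.167 − 0.132 − 0.196 + 0.049 + 0.041 + 0.052 + 0.085 − 0.034 = 0.945
P(none) = 1 − 0.945 = 0.055

0.055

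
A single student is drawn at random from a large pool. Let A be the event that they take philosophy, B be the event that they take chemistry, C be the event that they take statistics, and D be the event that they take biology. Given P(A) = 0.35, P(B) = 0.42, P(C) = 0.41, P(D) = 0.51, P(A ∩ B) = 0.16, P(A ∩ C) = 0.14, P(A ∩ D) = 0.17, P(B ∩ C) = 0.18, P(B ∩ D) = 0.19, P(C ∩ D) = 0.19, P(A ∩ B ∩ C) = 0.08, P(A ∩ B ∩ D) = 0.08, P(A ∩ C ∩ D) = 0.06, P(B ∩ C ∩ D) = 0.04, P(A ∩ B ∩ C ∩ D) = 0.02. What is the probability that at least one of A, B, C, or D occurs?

0.90

Using inclusion–exclusion:
P(A ∪ B ∪ C ∪ D) = 0.35 + 0.42 + 0.41 + 0.51 − 0.16 − 0.14 − 0.17 − 0.18 − 0.19 − 0.19 + 0.08 + 0.08 + 0.06 + 0.04 − 0.02 = 0.90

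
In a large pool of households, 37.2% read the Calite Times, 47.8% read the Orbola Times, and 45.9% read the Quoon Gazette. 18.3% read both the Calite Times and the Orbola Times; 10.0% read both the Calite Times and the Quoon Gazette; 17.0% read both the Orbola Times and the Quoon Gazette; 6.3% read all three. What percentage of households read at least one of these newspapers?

91.9%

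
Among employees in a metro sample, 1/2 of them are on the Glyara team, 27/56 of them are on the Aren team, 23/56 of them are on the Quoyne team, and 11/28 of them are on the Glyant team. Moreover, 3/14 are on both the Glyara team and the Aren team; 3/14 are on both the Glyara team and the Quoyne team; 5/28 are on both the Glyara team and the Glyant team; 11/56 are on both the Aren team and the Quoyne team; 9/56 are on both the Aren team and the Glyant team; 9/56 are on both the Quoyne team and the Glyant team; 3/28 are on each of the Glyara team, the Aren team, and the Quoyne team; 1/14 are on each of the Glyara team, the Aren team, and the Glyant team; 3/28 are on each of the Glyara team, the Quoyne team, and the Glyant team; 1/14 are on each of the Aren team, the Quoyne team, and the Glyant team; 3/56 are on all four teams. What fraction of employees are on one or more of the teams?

P(union) = 1/2 + 27/56 + 23/56 + 11/28 − 3/14 − 3/14 − 5/28 − 11/56 − 9/56 − 9/56 + 3/28 + 1/14 + 3/28 + 1/14 − 3/56 = 27/28

27/28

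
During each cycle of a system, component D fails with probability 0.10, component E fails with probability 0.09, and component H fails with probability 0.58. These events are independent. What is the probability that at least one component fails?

0.65602

Since the events are independent, P(none) is the product of the individual non-occurrence probabilities.
P(none) = (1 − 0.10) × (1 − 0.09) × (1 − 0.58) = 0.90 × 0.91 × 0.42 = 0.34398
P(at least one) = 1 − 0.34398 = 0.65602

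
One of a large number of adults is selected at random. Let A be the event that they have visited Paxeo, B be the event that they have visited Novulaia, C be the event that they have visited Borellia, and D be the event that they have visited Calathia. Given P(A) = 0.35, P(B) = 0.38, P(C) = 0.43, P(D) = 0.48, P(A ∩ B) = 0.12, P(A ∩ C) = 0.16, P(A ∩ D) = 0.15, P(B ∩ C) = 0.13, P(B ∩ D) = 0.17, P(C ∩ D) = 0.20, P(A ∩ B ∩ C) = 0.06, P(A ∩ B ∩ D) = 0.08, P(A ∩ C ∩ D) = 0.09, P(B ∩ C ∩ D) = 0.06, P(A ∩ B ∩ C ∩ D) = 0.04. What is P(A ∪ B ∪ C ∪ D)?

P(A ∪ B ∪ C ∪ D) = 0.35 + 0.38 + 0.43 + 0.48 − 0.12 − 0.16 − 0.15 − 0.13 − 0.17 − 0.20 + 0.06 + 0.08 + 0.09 + 0.06 − 0.04 = 0.96

0.96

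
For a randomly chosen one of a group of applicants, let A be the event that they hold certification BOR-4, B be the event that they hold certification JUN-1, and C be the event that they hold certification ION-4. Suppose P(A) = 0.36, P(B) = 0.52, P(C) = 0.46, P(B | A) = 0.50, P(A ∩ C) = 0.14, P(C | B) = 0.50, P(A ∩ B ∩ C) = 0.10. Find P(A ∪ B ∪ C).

0.86

P(A ∩ B) = P(A)·P(B|A) = 0.36 × 0.50 = 0.18
P(B ∩ C) = P(B)·P(C|B) = 0.52 × 0.50 = 0.26
Inclusion–exclusion gives
P(A ∪ B ∪ C) = 0.36 + 0.52 + 0.46 − 0.18 − 0.14 − 0.26 + 0.10 = 0.86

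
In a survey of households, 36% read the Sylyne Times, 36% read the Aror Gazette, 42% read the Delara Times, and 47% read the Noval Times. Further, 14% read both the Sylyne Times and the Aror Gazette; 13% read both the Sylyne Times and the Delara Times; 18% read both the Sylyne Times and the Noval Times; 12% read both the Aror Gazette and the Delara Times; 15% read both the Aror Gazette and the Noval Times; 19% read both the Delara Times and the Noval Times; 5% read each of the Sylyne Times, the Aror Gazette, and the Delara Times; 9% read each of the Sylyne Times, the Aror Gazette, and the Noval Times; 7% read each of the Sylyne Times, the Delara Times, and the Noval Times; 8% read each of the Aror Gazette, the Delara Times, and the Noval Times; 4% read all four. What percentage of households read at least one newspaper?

P(at least one) = 36 + 36 + 42 + 47 − 14 − 13 − 18 − 12 − 15 − 19 + 5 + 9 + 7 + 8 − 4 = 95%

95%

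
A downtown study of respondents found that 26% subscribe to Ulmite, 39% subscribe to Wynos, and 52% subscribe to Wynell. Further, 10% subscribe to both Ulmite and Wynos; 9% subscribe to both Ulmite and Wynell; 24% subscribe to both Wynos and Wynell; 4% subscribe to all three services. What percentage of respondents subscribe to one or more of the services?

78%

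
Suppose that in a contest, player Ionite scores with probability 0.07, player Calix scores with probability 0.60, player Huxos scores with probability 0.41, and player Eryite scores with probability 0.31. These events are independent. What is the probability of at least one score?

0.8485588

Since the events are independent, P(none) is the product of the individual non-occurrence probabilities.
P(none) = (1 − 0.07) × (1 − 0.60) × (1 − 0.41) × (1 − 0.31) = 0.93 × 0.40 × 0.59 × 0.69 = 0.1514412
P(at least one) = 1 − 0.1514412 = 0.8485588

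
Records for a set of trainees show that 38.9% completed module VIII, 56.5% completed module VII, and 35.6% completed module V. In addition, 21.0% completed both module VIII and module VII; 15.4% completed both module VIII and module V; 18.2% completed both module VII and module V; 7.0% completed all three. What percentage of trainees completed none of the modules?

P(≥1) = 38.9 + 56.5 + 35.6 − 21.0 − 15.4 − 18.2 + 7.0 = 83.4%
P(none) = 100% − 83.4% = 16.6%

16.6%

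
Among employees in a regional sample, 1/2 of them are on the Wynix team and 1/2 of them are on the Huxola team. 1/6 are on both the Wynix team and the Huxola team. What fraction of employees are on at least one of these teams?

Using inclusion–exclusion:
P(≥1) = 1/2 + 1/2 − 1/6 = 5/6

5/6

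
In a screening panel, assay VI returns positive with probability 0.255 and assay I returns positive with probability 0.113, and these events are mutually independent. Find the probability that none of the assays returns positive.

0.660815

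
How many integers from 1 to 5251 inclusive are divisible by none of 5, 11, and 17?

3595

By inclusion–exclusion:
floor(5251/5) + floor(5251/11) + floor(5251/17) − floor(5251/55) − floor(5251/85) − floor(5251/187) + floor(5251/935) = 1050 + 477 + 308 − 95 − 61 − 28 + 5 = 1656
5251 − 1656 = 3595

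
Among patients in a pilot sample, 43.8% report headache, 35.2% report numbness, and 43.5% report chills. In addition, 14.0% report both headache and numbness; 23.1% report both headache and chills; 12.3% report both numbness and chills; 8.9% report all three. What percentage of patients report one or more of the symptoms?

82.0%

P(union) = 43.8 + 35.2 + 43.5 − 14.0 − 23.1 − 12.3 + 8.9 = 82.0%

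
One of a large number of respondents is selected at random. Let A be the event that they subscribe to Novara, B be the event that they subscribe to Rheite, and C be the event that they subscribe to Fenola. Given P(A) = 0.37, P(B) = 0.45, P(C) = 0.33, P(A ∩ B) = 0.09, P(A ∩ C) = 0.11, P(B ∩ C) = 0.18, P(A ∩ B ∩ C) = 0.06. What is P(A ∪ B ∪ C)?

0.83

By inclusion–exclusion:
P(A ∪ B ∪ C) = 0.37 + 0.45 + 0.33 − 0.09 − 0.11 − 0.18 + 0.06 = 0.83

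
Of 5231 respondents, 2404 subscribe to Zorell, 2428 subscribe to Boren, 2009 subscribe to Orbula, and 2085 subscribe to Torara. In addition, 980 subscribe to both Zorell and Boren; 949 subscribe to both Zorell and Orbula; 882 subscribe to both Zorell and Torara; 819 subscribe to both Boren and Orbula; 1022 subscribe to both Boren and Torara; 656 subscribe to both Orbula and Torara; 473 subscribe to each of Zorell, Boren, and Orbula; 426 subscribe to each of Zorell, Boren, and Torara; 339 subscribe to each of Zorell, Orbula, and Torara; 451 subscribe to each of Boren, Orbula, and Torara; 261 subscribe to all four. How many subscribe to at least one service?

5046

|union| = 2404 + 2428 + 2009 + 2085 − 980 − 949 − 882 − 819 − 1022 − 656 + 473 + 426 + 339 + 451 − 261 = 5046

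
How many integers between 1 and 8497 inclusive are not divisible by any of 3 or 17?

2832 + 499 − 166 = 3165
8497 − 3165 = 5332

5332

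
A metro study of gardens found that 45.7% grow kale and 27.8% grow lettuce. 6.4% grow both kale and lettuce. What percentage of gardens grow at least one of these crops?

67.1%

P(union) = 45.7 + 27.8 − 6.4 = 67.1%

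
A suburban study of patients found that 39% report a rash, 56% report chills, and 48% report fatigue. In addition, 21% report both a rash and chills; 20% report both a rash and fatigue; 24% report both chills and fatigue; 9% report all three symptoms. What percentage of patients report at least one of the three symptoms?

87%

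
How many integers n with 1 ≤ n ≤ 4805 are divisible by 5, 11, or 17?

Using inclusion–exclusion:
⌊4805/5⌋ + ⌊4805/11⌋ + ⌊4805/17⌋ − ⌊4805/55⌋ − ⌊4805/85⌋ − ⌊4805/187⌋ + ⌊4805/935⌋ = 961 + 436 + 282 − 87 − 56 − 25 + 5 = 1516

1516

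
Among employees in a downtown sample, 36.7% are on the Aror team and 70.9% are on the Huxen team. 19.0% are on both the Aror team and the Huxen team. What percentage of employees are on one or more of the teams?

88.6%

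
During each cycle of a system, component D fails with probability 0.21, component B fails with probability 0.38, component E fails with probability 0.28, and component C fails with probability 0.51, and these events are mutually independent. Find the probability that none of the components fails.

0.17280144

P(none) = (1 − 0.21) × (1 − 0.38) × (1 − 0.28) × (1 − 0.51) = 0.79 × 0.62 × 0.72 × 0.49 = 0.17280144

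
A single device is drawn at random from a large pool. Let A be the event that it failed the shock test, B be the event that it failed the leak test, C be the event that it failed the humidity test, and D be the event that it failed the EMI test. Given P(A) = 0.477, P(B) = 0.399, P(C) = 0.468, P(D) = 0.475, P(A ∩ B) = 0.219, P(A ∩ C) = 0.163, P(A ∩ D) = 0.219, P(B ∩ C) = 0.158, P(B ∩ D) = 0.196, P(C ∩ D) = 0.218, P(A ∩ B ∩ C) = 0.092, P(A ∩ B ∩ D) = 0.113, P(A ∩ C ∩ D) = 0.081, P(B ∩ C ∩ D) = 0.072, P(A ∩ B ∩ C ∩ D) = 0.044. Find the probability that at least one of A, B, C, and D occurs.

P(A ∪ B ∪ C ∪ D) = 0.477 + 0.399 + 0.468 + 0.475 − 0.219 − 0.163 − 0.219 − 0.158 − 0.196 − 0.218 + 0.092 + 0.113 + 0.081 + 0.072 − 0.044 = 0.960

0.960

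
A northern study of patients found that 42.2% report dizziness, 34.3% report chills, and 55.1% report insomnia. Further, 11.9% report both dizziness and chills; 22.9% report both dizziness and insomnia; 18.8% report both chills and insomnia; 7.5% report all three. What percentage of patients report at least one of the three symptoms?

85.5%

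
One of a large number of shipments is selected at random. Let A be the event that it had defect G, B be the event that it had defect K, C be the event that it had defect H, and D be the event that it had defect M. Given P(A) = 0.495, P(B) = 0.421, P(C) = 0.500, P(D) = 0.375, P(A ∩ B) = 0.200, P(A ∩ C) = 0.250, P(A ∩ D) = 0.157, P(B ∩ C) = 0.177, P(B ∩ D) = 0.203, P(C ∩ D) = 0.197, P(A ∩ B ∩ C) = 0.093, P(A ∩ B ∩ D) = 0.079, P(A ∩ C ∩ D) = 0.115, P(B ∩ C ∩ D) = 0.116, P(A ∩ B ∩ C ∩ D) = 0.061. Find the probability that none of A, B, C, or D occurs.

By inclusion-exclusion,
P(A ∪ B ∪ C ∪ D) = 0.495 + 0.421 + 0.500 + 0.375 − 0.200 − 0.250 − 0.157 − 0.177 − 0.203 − 0.197 + 0.093 + 0.079 + 0.115 + 0.116 − 0.061 = 0.949
P(none) = 1 − 0.949 = 0.051

0.051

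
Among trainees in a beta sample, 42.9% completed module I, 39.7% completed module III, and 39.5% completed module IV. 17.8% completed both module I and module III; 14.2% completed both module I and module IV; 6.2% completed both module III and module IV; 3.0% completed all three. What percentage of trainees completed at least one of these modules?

86.9%

P(≥1) = 42.9 + 39.7 + 39.5 − 17.8 − 14.2 − 6.2 + 3.0 = 86.9%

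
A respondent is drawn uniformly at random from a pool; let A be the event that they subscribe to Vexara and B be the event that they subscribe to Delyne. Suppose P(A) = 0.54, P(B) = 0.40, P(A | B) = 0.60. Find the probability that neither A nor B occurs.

P(A ∩ B) = P(B)·P(A|B) = 0.40 × 0.60 = 0.24
Using inclusion–exclusion:
P(A ∪ B) = 0.54 + 0.40 − 0.24 = 0.70
P(none) = 1 − 0.70 = 0.30

0.30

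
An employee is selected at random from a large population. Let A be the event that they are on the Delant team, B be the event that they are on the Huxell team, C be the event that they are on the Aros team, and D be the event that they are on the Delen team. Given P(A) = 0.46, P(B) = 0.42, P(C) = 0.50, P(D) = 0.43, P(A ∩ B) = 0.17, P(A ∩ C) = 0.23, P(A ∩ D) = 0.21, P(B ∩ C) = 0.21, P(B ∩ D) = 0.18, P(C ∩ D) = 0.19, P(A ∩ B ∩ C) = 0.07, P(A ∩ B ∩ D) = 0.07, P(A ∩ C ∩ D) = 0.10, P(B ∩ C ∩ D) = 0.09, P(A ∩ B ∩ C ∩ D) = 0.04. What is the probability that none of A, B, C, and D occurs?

0.09

Using inclusion–exclusion:
P(A ∪ B ∪ C ∪ D) = 0.46 + 0.42 + 0.50 + 0.43 − 0.17 − 0.23 − 0.21 − 0.21 − 0.18 − 0.19 + 0.07 + 0.07 + 0.10 + 0.09 − 0.04 = 0.91
P(none) = 1 − 0.91 = 0.09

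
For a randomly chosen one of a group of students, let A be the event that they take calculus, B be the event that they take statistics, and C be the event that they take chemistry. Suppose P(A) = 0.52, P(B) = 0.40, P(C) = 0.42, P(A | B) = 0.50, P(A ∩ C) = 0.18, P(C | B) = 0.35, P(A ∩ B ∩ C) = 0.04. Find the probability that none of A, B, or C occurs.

P(A ∩ B) = P(B)·P(A|B) = 0.40 × 0.50 = 0.20
P(B ∩ C) = P(B)·P(C|B) = 0.40 × 0.35 = 0.14
By inclusion-exclusion,
P(A ∪ B ∪ C) = 0.52 + 0.40 + 0.42 − 0.20 − 0.18 − 0.14 + 0.04 = 0.86
P(none) = 1 − 0.86 = 0.14

0.14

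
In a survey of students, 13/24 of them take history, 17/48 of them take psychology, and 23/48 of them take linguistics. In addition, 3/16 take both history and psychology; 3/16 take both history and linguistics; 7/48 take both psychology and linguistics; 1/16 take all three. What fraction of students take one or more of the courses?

11/12

P(at least one) = 13/24 + 17/48 + 23/48 − 3/16 − 3/16 − 7/48 + 1/16 = 11/12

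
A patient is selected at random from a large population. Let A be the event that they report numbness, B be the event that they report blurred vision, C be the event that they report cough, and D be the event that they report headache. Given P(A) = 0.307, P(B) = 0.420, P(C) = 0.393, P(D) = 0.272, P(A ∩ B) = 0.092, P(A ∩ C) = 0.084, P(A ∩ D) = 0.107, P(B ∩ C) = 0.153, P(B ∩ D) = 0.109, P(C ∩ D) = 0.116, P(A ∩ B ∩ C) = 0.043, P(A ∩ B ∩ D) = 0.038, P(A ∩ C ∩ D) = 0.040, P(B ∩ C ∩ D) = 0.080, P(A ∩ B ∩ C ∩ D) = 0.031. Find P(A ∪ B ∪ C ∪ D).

0.901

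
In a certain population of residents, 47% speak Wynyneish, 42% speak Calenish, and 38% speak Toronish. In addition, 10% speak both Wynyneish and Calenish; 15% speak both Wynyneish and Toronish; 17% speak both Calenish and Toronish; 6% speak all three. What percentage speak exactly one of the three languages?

61%

P(exactly one) = 47 + 42 + 38 − 2·10 − 2·15 − 2·17 + 3·6 = 61%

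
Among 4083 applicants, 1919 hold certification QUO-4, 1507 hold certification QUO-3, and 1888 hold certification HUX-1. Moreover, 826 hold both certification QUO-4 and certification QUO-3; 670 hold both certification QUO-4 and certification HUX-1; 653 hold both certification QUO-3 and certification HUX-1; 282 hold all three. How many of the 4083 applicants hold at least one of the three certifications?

N(≥1) = 1919 + 1507 + 1888 − 826 − 670 − 653 + 282 = 3447

3447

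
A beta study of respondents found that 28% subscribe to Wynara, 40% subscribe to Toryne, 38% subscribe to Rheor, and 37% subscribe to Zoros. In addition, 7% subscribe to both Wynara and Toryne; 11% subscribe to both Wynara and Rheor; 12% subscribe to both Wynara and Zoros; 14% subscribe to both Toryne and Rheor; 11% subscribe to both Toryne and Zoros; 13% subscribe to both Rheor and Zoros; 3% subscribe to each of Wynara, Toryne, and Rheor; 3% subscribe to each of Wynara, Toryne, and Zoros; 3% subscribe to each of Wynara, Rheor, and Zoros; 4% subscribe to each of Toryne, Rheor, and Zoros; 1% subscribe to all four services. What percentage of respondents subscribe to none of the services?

13%

Apply inclusion-exclusion:
P(union) = 28 + 40 + 38 + 37 − 7 − 11 − 12 − 14 − 11 − 13 + 3 + 3 + 3 + 4 − 1 = 87%
P(none) = 100% − 87% = 13%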